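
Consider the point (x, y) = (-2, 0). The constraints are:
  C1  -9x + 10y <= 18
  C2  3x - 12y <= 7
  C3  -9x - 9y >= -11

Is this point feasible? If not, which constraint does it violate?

C1: 18 ≤ 18 ✓
C2: -6 ≤ 7 ✓
C3: 18 ≥ -11 ✓

feasible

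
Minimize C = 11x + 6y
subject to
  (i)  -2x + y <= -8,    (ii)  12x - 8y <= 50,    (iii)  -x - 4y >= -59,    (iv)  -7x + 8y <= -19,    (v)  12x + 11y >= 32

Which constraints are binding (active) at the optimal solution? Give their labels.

(i) and (v)

Vertices and C = 11x + 6y:
  (5, 2) → C = 67
  (60/17, -16/17) → C = 564/17
  (31/5, 61/20) → C = 173/2
  (403/114, -18/19) → C = 3785/114

The minimum is at (60/17, -16/17). Substituting into each constraint, equality holds for (i) and (v); the remaining constraints have slack.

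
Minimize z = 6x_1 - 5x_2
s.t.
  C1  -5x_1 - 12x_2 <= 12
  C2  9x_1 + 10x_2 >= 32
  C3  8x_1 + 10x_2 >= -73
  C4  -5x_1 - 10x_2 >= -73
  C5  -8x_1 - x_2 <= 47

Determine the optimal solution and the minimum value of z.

x_1 = -181/25, x_2 = 273/25, minimum z = -2451/25

Corner points and z = 6x_1 - 5x_2:
  (252/29, -134/29) → z = 2182/29
  (498/5, -85/2) → z = 8101/10
  (-502/71, 679/71) → z = -6407/71
  (-181/25, 273/25) → z = -2451/25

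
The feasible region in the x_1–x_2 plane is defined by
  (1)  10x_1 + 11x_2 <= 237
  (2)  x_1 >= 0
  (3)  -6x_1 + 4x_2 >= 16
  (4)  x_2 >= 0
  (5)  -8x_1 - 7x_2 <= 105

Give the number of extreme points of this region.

3

Intersecting each pair of boundary lines and keeping only the points that satisfy every inequality leaves:
  (0, 237/11)
  (386/53, 791/53)
  (0, 4)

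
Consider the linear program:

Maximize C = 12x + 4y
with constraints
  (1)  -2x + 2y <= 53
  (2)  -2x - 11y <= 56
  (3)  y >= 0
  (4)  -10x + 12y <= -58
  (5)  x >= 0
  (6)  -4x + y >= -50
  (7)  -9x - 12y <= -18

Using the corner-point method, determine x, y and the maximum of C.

Corner points and C = 12x + 4y:
  (29/5, 0) → C = 348/5
  (25/2, 0) → C = 150
  (271/19, 134/19) → C = 3788/19

The optimum lies where -10x + 12y = -58 and -4x + y = -50.
Solving simultaneously gives x = 271/19, y = 134/19.

x = 271/19, y = 134/19, maximum C = 3788/19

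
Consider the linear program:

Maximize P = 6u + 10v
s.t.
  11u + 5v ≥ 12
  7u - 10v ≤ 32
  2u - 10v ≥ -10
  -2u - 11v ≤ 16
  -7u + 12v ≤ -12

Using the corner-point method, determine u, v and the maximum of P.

u = 42/5, v = 67/25, maximum P = 386/5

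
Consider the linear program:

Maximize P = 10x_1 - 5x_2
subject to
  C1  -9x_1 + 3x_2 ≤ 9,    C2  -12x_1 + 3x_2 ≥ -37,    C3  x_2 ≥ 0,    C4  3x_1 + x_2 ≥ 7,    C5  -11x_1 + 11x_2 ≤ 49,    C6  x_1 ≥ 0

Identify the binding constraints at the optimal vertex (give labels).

C2 and C3

Feasible corners and P = 10x_1 - 5x_2:
  (2/3, 5) → P = -55/3
  (8/11, 57/11) → P = -205/11
  (37/12, 0) → P = 185/6
  (554/99, 995/99) → P = 565/99
  (7/3, 0) → P = 70/3

The maximum is at (37/12, 0). Substituting into each constraint, equality holds for C2 and C3; the remaining constraints have slack.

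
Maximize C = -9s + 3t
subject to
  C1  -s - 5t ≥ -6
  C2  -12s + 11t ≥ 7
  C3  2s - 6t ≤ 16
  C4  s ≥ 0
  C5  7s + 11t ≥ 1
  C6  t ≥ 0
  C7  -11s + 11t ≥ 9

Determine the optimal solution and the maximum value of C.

s = 0, t = 6/5, maximum C = 18/5

The binding constraints are -s - 5t = -6 and s = 0.
Solving simultaneously gives s = 0, t = 6/5.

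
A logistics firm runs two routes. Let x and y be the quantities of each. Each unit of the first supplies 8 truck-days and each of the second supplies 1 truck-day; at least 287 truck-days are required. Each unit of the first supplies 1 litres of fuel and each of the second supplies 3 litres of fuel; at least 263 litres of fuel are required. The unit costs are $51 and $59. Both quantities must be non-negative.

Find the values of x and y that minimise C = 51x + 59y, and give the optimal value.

Extreme points and C = 51x + 59y:
  (0, 287) → C = 16933
  (263, 0) → C = 13413
  (26, 79) → C = 5987
The feasible region is unbounded (it extends along (0, 1), (1, 0)), but C strictly increases along every unbounded feasible direction, so there is no improving ray and the minimum is attained at a vertex.

x = 26, y = 79, minimum C = 5987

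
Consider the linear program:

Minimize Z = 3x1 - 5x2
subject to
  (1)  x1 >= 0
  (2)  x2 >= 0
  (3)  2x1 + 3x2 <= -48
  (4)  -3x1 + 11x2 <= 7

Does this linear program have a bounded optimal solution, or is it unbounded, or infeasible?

infeasible

The boundaries x1 = 0 and x2 = 0 meet at (0, 0), but that point violates 2x1 + 3x2 ≤ -48. Every candidate vertex is excluded by some other constraint, so the feasible region is empty.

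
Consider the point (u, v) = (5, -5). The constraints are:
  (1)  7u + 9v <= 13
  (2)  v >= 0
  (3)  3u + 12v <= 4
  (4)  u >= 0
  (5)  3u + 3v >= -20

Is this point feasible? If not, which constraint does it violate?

Constraint (2): v = -5, which is not ≥ 0. All other constraints are satisfied.

not feasible — violates (2)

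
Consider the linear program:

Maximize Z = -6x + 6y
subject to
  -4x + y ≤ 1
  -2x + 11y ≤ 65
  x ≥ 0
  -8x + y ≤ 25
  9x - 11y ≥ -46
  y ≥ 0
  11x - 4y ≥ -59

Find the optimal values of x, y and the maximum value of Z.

x = 1, y = 5, maximum Z = 24

The feasible region is unbounded (it extends along (11, 2), (1, 0)), but Z strictly decreases along every unbounded feasible direction, so there is no improving ray and the maximum is attained at a vertex.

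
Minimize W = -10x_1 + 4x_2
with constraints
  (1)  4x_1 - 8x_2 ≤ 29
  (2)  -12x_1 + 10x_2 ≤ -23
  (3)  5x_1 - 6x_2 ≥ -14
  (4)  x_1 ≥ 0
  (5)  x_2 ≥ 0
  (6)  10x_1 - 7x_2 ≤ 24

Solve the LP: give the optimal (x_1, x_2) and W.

x_1 = 79/16, x_2 = 29/8, minimum W = -279/8

At the optimal vertex, -12x_1 + 10x_2 = -23 and 10x_1 - 7x_2 = 24.
Solving simultaneously gives x_1 = 79/16, x_2 = 29/8.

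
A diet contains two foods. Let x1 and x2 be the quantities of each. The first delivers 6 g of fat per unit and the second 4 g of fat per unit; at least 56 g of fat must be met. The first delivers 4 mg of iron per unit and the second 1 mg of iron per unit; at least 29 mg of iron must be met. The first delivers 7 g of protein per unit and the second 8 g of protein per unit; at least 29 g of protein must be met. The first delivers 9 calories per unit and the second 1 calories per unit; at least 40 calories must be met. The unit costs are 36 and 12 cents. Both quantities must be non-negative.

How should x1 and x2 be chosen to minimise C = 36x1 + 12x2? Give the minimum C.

x1 = 6, x2 = 5, minimum C = 276

Feasible corners and C = 36x1 + 12x2:
  (0, 40) → C = 480
  (28/3, 0) → C = 336
  (6, 5) → C = 276
  (11/5, 101/5) → C = 1608/5
The feasible region is unbounded (it extends along (0, 1), (1, 0)), but C strictly increases along every unbounded feasible direction, so there is no improving ray and the minimum is attained at a vertex.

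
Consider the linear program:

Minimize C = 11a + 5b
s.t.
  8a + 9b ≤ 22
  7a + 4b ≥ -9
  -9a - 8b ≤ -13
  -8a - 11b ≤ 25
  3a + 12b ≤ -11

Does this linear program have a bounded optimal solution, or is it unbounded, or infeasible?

bounded optimum

Feasible corners and C = 11a + 5b:
  (467/16, -47/2) → C = 3257/16
  (121/23, -154/69) → C = 3223/69
  (49/5, -47/5) → C = 304/5
  (61/21, -23/14) → C = 997/42
The feasible region has finitely many vertices and no improving ray; the minimum is 997/42 at (61/21, -23/14).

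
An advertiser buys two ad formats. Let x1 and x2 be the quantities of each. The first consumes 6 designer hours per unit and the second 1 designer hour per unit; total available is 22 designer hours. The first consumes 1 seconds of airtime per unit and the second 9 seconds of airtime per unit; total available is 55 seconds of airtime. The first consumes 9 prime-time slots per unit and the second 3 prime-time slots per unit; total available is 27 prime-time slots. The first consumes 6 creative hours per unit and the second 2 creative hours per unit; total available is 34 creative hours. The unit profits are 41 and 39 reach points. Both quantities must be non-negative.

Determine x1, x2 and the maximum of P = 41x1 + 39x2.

x1 = 1, x2 = 6, maximum P = 275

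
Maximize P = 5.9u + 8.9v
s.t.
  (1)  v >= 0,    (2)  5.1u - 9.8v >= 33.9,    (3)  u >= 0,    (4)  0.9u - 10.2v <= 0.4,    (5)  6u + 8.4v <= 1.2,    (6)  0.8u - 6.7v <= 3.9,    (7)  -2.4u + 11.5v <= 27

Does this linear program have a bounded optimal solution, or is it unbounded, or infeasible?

infeasible

The boundaries v = 0 and u = 0 meet at (0, 0), but that point violates 5.1u - 9.8v ≥ 33.9. Every candidate vertex is excluded by some other constraint, so the feasible region is empty.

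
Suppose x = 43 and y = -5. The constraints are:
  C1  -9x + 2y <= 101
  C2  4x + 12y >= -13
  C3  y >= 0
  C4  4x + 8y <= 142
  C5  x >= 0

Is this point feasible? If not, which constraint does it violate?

Constraint C3: y = -5, which is not ≥ 0. All other constraints are satisfied.

not feasible — violates C3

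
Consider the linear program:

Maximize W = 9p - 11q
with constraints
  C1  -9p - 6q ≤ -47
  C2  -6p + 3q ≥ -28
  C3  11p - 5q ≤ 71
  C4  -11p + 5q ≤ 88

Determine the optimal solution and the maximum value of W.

p = 103/21, q = 10/21, maximum W = 817/21

Vertices and W = 9p - 11q:
  (103/21, 10/21) → W = 817/21
  (-293/111, 1309/111) → W = -17036/111
  (73/3, 118/3) → W = -641/3
The feasible region is unbounded (it extends along (5, 11)), but W strictly decreases along every unbounded feasible direction, so there is no improving ray and the maximum is attained at a vertex.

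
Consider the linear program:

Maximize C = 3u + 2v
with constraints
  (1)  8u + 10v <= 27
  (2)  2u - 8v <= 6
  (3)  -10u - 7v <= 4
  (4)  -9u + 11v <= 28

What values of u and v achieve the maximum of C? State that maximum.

u = 23/7, v = 1/14, maximum C = 10

Feasible corners and C = 3u + 2v:
  (23/7, 1/14) → C = 10
  (17/178, 467/178) → C = 985/178
  (5/47, -34/47) → C = -53/47
  (-240/173, 244/173) → C = -232/173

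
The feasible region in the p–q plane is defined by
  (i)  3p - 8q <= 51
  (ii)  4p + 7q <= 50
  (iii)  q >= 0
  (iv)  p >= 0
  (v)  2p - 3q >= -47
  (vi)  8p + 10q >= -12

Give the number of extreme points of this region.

3

Intersecting each pair of boundary lines and keeping only the points that satisfy every inequality leaves:
  (25/2, 0)
  (0, 50/7)
  (0, 0)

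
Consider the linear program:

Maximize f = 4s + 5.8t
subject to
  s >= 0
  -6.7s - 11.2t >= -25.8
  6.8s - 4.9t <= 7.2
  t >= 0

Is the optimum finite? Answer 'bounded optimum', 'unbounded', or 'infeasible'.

Extreme points and f = 4s + 5.8t:
  (0, 129/56) → f = 3741/280
  (0, 0) → f = 0
  (986/519, 4240/3633) → f = 17400/1211
  (18/17, 0) → f = 72/17
The feasible region has finitely many vertices and no improving ray; the maximum is 17400/1211 at (986/519, 4240/3633).

bounded optimum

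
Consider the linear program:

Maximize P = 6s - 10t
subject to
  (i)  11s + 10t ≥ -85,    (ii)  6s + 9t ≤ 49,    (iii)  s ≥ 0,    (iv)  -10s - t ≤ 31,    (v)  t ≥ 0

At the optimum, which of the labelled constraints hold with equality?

(ii) and (v)

Vertices and P = 6s - 10t:
  (0, 49/9) → P = -490/9
  (49/6, 0) → P = 49
  (0, 0) → P = 0

The maximum is at (49/6, 0). Substituting into each constraint, equality holds for (ii) and (v); the remaining constraints have slack.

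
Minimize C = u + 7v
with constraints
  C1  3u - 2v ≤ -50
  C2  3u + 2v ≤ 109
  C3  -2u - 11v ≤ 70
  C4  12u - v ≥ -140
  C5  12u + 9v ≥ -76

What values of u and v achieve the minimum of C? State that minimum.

u = -230/21, v = 60/7, minimum C = 1030/21

Corner points and C = u + 7v:
  (59/6, 159/4) → C = 3457/12
  (-230/21, 60/7) → C = 1030/21
  (-19/3, 64) → C = 1325/3

At the optimal vertex, 3u - 2v = -50 and 12u - v = -140.
Solving simultaneously gives u = -230/21, v = 60/7.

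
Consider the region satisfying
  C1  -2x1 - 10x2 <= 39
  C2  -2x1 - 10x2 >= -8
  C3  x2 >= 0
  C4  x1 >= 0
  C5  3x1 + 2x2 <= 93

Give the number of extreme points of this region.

3

The feasible vertices (each the meet of two boundaries and inside every other half-plane) are:
  (4, 0)
  (0, 4/5)
  (0, 0)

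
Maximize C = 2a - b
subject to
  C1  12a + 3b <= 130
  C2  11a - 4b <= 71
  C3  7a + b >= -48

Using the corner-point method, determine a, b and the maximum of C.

a = -121/39, b = -1025/39, maximum C = 261/13

Vertices and C = 2a - b:
  (733/81, 578/81) → C = 296/27
  (-274/9, 1486/9) → C = -226
  (-121/39, -1025/39) → C = 261/13

The optimum lies where 11a - 4b = 71 and 7a + b = -48.
Solving simultaneously gives a = -121/39, b = -1025/39.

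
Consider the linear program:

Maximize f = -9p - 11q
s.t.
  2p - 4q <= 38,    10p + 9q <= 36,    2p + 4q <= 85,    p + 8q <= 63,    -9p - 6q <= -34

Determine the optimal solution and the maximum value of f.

p = 91/12, q = -137/24, maximum f = -131/24

Extreme points and f = -9p - 11q:
  (243/29, -154/29) → f = -17
  (91/12, -137/24) → f = -131/24
  (30/7, -16/21) → f = -634/21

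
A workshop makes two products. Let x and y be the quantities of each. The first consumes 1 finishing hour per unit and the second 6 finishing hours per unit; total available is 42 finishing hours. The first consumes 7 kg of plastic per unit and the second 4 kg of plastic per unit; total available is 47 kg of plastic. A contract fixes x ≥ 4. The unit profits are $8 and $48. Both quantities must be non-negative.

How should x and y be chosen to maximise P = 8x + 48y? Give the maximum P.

x = 4, y = 19/4, maximum P = 260

Feasible corners and P = 8x + 48y:
  (47/7, 0) → P = 376/7
  (4, 0) → P = 32
  (4, 19/4) → P = 260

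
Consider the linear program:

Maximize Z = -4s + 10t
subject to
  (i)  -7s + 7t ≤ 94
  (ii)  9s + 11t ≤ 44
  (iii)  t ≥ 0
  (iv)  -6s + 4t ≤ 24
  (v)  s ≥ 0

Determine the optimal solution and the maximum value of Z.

Feasible corners and Z = -4s + 10t:
  (44/9, 0) → Z = -176/9
  (0, 4) → Z = 40
  (0, 0) → Z = 0

At the optimal vertex, 9s + 11t = 44 and s = 0.
Solving simultaneously gives s = 0, t = 4.

s = 0, t = 4, maximum Z = 40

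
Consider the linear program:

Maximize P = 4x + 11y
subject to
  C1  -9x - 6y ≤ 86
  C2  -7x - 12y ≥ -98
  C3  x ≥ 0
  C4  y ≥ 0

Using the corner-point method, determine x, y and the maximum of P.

x = 0, y = 49/6, maximum P = 539/6

Corner points and P = 4x + 11y:
  (0, 49/6) → P = 539/6
  (14, 0) → P = 56
  (0, 0) → P = 0

The binding constraints are -7x - 12y = -98 and x = 0.
Solving simultaneously gives x = 0, y = 49/6.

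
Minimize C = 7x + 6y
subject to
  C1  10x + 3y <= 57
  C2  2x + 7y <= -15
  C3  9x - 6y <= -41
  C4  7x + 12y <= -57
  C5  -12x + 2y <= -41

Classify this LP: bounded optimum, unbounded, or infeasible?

infeasible

The boundaries 10x + 3y = 57 and 7x + 12y = -57 meet at (95/11, -323/33), but that point violates 9x - 6y ≤ -41. Every candidate vertex is excluded by some other constraint, so the feasible region is empty.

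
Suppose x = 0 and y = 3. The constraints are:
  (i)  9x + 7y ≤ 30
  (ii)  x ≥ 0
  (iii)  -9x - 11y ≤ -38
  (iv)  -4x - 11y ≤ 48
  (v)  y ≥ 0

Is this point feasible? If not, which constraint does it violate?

not feasible — violates (iii)

Constraint (iii): -9x - 11y = -33, which is not ≤ -38. All other constraints are satisfied.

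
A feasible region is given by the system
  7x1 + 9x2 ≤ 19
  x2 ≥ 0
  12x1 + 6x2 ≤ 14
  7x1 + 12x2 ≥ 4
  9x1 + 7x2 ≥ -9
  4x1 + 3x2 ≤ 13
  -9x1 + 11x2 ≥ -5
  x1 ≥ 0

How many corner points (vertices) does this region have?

Pairwise boundary intersections that survive every other constraint:
  (2/11, 65/33)
  (0, 19/9)
  (92/93, 11/31)
  (104/185, 1/185)
  (0, 1/3)

5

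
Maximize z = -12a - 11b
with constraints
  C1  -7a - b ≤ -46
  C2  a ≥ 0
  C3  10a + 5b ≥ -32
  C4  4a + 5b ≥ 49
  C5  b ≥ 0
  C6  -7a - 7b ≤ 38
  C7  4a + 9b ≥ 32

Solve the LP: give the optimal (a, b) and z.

a = 181/31, b = 159/31, maximum z = -3921/31

Feasible corners and z = -12a - 11b:
  (0, 46) → z = -506
  (181/31, 159/31) → z = -3921/31
  (49/4, 0) → z = -147
The feasible region is unbounded (it extends along (0, 1), (1, 0)), but z strictly decreases along every unbounded feasible direction, so there is no improving ray and the maximum is attained at a vertex.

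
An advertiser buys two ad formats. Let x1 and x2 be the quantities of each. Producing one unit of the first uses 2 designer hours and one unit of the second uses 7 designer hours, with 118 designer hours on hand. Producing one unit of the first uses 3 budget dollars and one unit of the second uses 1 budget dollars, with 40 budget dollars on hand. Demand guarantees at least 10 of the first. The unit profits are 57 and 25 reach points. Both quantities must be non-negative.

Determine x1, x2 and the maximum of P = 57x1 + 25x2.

Corner points and P = 57x1 + 25x2:
  (40/3, 0) → P = 760
  (10, 0) → P = 570
  (10, 10) → P = 820

x1 = 10, x2 = 10, maximum P = 820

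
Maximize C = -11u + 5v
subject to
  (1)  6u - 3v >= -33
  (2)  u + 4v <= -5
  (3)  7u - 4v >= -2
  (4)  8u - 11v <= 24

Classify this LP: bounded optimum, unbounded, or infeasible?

Feasible corners and C = -11u + 5v:
  (-7/8, -33/32) → C = 143/32
  (41/43, -64/43) → C = -771/43
  (-118/45, -184/45) → C = 42/5
The feasible region has finitely many vertices and no improving ray; the maximum is 42/5 at (-118/45, -184/45).

bounded optimum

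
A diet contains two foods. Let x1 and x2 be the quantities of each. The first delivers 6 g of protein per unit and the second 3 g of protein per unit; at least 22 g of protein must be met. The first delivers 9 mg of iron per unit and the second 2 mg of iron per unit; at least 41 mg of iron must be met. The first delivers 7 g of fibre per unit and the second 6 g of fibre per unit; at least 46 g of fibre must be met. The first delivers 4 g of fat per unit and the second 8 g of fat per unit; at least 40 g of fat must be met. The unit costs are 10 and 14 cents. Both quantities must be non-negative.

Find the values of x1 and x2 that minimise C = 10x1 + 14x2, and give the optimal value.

Feasible corners and C = 10x1 + 14x2:
  (0, 41/2) → C = 287
  (10, 0) → C = 100
  (77/20, 127/40) → C = 1659/20
  (4, 3) → C = 82
The feasible region is unbounded (it extends along (0, 1), (1, 0)), but C strictly increases along every unbounded feasible direction, so there is no improving ray and the minimum is attained at a vertex.

x1 = 4, x2 = 3, minimum C = 82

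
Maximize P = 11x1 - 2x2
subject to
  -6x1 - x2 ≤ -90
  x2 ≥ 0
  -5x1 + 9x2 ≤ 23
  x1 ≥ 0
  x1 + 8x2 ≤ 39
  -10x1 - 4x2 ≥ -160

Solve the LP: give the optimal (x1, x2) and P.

At the optimal vertex, x2 = 0 and -10x1 - 4x2 = -160.
Solving simultaneously gives x1 = 16, x2 = 0.

x1 = 16, x2 = 0, maximum P = 176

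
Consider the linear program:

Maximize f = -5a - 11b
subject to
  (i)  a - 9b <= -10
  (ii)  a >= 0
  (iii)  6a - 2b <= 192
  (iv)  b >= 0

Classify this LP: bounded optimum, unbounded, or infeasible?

Vertices and f = -5a - 11b:
  (0, 10/9) → f = -110/9
  (437/13, 63/13) → f = -2878/13
The feasible region has finitely many vertices and no improving ray; the maximum is -110/9 at (0, 10/9).

bounded optimum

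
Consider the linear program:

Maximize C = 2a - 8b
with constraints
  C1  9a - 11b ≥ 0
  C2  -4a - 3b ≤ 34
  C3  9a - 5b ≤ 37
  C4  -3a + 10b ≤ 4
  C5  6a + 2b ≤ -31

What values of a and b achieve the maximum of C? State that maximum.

a = -5/2, b = -8, maximum C = 59

Corner points and C = 2a - 8b:
  (-374/71, -306/71) → C = 1700/71
  (-341/84, -93/28) → C = 775/42
  (-5/2, -8) → C = 59

At the optimal vertex, -4a - 3b = 34 and 6a + 2b = -31.
Solving simultaneously gives a = -5/2, b = -8.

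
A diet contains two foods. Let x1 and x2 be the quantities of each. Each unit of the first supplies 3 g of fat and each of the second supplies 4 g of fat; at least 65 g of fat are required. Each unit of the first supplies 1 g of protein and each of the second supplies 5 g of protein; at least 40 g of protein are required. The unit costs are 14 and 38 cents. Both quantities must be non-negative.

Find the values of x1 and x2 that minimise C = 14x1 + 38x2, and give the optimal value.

Corner points and C = 14x1 + 38x2:
  (0, 65/4) → C = 1235/2
  (40, 0) → C = 560
  (15, 5) → C = 400
The feasible region is unbounded (it extends along (0, 1), (1, 0)), but C strictly increases along every unbounded feasible direction, so there is no improving ray and the minimum is attained at a vertex.

The optimum lies where 3x1 + 4x2 = 65 and x1 + 5x2 = 40.
Solving simultaneously gives x1 = 15, x2 = 5.

x1 = 15, x2 = 5, minimum C = 400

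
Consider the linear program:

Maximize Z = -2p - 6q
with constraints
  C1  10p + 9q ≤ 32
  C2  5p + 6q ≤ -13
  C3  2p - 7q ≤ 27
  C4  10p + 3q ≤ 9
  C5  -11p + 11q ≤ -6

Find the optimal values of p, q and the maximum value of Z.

The binding constraints are 2p - 7q = 27 and -11p + 11q = -6.
Solving simultaneously gives p = -51/11, q = -57/11.

p = -51/11, q = -57/11, maximum Z = 444/11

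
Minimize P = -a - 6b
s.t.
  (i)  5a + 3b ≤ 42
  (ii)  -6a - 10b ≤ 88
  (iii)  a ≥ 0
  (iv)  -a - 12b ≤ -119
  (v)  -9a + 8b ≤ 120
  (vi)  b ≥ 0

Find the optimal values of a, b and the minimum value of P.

Corner points and P = -a - 6b:
  (0, 14) → P = -84
  (49/19, 553/57) → P = -1155/19
  (0, 119/12) → P = -119/2

The optimum lies where 5a + 3b = 42 and a = 0.
Solving simultaneously gives a = 0, b = 14.

a = 0, b = 14, minimum P = -84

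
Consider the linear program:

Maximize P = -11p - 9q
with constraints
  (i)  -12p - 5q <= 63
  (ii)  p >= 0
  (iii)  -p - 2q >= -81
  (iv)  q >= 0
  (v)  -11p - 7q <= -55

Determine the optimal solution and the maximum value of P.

Feasible corners and P = -11p - 9q:
  (0, 81/2) → P = -729/2
  (0, 55/7) → P = -495/7
  (81, 0) → P = -891
  (5, 0) → P = -55

The binding constraints are q = 0 and -11p - 7q = -55.
Solving simultaneously gives p = 5, q = 0.

p = 5, q = 0, maximum P = -55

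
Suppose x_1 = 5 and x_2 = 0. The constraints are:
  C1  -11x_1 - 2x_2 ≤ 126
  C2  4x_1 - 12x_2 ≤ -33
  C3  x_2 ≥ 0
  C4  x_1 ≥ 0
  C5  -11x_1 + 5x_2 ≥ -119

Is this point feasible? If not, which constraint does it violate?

not feasible — violates C2

Constraint C2: 4x_1 - 12x_2 = 20, which is not ≤ -33. All other constraints are satisfied.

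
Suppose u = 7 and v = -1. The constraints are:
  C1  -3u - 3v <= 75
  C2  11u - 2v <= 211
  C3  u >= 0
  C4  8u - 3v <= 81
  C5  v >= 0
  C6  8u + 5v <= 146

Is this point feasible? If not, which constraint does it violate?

Constraint C5: v = -1, which is not ≥ 0. All other constraints are satisfied.

not feasible — violates C5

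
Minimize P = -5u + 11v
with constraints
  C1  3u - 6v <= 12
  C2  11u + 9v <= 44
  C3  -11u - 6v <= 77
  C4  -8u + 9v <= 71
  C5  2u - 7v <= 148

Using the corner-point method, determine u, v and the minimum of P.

Corner points and P = -5u + 11v:
  (4, 0) → P = -20
  (-65/14, -121/28) → P = -681/28
  (-27/19, 1133/171) → P = 13678/171
  (-373/49, 55/49) → P = 2470/49

The binding constraints are 3u - 6v = 12 and -11u - 6v = 77.
Solving simultaneously gives u = -65/14, v = -121/28.

u = -65/14, v = -121/28, minimum P = -681/28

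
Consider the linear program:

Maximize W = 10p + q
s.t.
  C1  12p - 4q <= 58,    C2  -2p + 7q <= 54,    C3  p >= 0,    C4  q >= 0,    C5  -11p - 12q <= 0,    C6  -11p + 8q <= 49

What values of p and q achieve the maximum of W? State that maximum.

p = 311/38, q = 191/19, maximum W = 1746/19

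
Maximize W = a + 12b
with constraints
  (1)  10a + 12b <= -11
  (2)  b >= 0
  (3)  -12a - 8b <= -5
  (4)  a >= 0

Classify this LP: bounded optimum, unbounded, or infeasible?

The boundaries 10a + 12b = -11 and -12a - 8b = -5 meet at (37/16, -91/32), but that point violates b ≥ 0. Every candidate vertex is excluded by some other constraint, so the feasible region is empty.

infeasible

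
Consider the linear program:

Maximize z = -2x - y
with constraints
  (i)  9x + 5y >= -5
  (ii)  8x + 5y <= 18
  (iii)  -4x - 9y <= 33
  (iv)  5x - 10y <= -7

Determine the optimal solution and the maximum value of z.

Feasible corners and z = -2x - y:
  (-23, 202/5) → z = 28/5
  (-17/23, 38/115) → z = 132/115
  (29/21, 146/105) → z = -436/105

x = -23, y = 202/5, maximum z = 28/5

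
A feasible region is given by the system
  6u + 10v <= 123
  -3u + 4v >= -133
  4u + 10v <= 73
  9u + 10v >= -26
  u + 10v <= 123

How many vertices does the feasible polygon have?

Of the 10 pairwise boundary intersections, those satisfying every inequality are:
  (911/27, -143/18)
  (25, -27/10)
  (613/33, -425/22)
  (-50/3, 419/30)
  (-149/8, 1133/80)

5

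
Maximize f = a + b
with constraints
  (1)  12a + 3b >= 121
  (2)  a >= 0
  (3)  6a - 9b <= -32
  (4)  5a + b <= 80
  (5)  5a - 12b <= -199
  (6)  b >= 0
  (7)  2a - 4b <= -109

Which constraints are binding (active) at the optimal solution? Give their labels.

Extreme points and f = a + b:
  (0, 121/3) → f = 121/3
  (157/54, 775/27) → f = 569/18
  (0, 80) → f = 80
  (211/22, 705/22) → f = 458/11

The maximum is at (0, 80). Substituting into each constraint, equality holds for (2) and (4); the remaining constraints have slack.

(2) and (4)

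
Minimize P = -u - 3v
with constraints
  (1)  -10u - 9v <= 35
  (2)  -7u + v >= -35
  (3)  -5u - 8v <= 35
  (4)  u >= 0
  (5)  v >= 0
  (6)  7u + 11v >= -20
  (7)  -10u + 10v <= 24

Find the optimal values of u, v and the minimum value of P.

u = 187/30, v = 259/30, minimum P = -482/15

Extreme points and P = -u - 3v:
  (5, 0) → P = -5
  (187/30, 259/30) → P = -482/15
  (0, 0) → P = 0
  (0, 12/5) → P = -36/5

At the optimal vertex, -7u + v = -35 and -10u + 10v = 24.
Solving simultaneously gives u = 187/30, v = 259/30.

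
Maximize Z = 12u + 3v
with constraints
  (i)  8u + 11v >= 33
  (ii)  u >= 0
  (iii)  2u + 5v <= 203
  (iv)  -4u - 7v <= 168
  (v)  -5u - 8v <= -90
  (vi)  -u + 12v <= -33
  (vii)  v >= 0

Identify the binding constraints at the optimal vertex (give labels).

(iii) and (vii)

Feasible corners and Z = 12u + 3v:
  (2601/29, 137/29) → Z = 31623/29
  (203/2, 0) → Z = 1218
  (33, 0) → Z = 396

The maximum is at (203/2, 0). Substituting into each constraint, equality holds for (iii) and (vii); the remaining constraints have slack.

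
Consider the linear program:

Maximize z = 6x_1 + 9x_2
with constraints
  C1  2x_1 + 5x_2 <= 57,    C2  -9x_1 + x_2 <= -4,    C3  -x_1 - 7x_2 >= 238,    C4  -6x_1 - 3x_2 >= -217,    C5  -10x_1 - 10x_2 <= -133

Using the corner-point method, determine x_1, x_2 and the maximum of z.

x_1 = 2233/39, x_2 = -1645/39, maximum z = -469/13

Vertices and z = 6x_1 + 9x_2:
  (2233/39, -1645/39) → z = -469/13
  (3311/60, -2513/60) → z = -917/20
  (1771/30, -686/15) → z = -287/5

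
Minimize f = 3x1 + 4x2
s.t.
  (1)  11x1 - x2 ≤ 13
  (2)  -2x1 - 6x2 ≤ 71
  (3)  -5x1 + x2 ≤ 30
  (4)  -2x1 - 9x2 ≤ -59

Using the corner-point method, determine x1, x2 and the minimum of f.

x1 = -211/47, x2 = 355/47, minimum f = 787/47

Vertices and f = 3x1 + 4x2:
  (43/6, 395/6) → f = 1709/6
  (176/101, 623/101) → f = 3020/101
  (-211/47, 355/47) → f = 787/47

At the optimal vertex, -5x1 + x2 = 30 and -2x1 - 9x2 = -59.
Solving simultaneously gives x1 = -211/47, x2 = 355/47.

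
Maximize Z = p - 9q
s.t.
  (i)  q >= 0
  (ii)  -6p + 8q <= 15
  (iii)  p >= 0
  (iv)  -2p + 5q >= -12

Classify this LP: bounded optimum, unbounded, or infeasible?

bounded optimum

Extreme points and Z = p - 9q:
  (0, 0) → Z = 0
  (6, 0) → Z = 6
  (0, 15/8) → Z = -135/8
The feasible region has finitely many vertices and no improving ray; the maximum is 6 at (6, 0).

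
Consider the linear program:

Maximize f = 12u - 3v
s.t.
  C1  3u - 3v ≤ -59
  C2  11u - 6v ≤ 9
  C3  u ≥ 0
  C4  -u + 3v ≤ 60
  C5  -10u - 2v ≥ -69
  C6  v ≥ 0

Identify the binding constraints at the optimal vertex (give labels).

Extreme points and f = 12u - 3v:
  (0, 59/3) → f = -59
  (1/2, 121/6) → f = -109/2
  (0, 20) → f = -60

The maximum is at (1/2, 121/6). Substituting into each constraint, equality holds for C1 and C4; the remaining constraints have slack.

C1 and C4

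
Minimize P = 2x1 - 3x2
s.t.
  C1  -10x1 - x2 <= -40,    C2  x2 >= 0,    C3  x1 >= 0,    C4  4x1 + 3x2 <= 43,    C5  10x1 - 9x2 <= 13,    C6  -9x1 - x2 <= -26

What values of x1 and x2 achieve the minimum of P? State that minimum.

The optimum lies where -10x1 - x2 = -40 and 4x1 + 3x2 = 43.
Solving simultaneously gives x1 = 77/26, x2 = 135/13.

x1 = 77/26, x2 = 135/13, minimum P = -328/13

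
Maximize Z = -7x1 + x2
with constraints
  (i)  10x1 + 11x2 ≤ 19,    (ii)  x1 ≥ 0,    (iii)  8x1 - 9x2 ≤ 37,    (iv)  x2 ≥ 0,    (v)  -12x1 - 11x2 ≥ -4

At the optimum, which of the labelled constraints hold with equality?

(ii) and (v)

Feasible corners and Z = -7x1 + x2:
  (0, 0) → Z = 0
  (0, 4/11) → Z = 4/11
  (1/3, 0) → Z = -7/3

The maximum is at (0, 4/11). Substituting into each constraint, equality holds for (ii) and (v); the remaining constraints have slack.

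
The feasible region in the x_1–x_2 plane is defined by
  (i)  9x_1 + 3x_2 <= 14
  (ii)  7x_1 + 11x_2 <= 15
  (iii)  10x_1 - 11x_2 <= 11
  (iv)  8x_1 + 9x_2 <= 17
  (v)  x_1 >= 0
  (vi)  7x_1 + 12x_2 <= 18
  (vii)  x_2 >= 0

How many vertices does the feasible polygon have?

Of the 21 pairwise boundary intersections, those satisfying every inequality are:
  (109/78, 37/78)
  (187/129, 41/129)
  (0, 15/11)
  (11/10, 0)
  (0, 0)

5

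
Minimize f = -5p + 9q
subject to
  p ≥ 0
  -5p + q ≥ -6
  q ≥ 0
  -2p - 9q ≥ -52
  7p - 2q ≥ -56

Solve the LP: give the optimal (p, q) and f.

p = 6/5, q = 0, minimum f = -6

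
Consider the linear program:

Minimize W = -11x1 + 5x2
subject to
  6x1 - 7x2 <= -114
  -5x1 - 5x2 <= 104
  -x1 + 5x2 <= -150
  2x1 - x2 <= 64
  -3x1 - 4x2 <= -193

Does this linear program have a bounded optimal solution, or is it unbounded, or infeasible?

The boundaries 6x1 - 7x2 = -114 and 2x1 - x2 = 64 meet at (281/4, 153/2), but that point violates -x1 + 5x2 ≤ -150. Every candidate vertex is excluded by some other constraint, so the feasible region is empty.

infeasible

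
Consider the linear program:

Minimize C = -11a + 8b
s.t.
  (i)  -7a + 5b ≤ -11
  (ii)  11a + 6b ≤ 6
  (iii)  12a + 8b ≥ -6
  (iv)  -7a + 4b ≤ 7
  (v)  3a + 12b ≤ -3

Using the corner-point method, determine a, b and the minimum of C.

a = 21/4, b = -69/8, minimum C = -507/4

Extreme points and C = -11a + 8b:
  (96/97, -79/97) → C = -1688/97
  (1/2, -3/2) → C = -35/2
  (21/4, -69/8) → C = -507/4

The optimum lies where 11a + 6b = 6 and 12a + 8b = -6.
Solving simultaneously gives a = 21/4, b = -69/8.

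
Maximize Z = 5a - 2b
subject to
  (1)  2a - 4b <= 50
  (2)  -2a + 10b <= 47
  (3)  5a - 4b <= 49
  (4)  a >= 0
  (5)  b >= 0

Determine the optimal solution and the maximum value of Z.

Corner points and Z = 5a - 2b:
  (113/7, 111/14) → Z = 454/7
  (0, 47/10) → Z = -47/5
  (49/5, 0) → Z = 49
  (0, 0) → Z = 0

a = 113/7, b = 111/14, maximum Z = 454/7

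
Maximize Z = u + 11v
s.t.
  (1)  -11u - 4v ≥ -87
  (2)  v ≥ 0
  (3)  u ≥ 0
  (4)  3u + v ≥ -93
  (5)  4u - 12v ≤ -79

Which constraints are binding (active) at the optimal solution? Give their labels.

(1) and (3)

Feasible corners and Z = u + 11v:
  (0, 87/4) → Z = 957/4
  (182/37, 1217/148) → Z = 14115/148
  (0, 79/12) → Z = 869/12

The maximum is at (0, 87/4). Substituting into each constraint, equality holds for (1) and (3); the remaining constraints have slack.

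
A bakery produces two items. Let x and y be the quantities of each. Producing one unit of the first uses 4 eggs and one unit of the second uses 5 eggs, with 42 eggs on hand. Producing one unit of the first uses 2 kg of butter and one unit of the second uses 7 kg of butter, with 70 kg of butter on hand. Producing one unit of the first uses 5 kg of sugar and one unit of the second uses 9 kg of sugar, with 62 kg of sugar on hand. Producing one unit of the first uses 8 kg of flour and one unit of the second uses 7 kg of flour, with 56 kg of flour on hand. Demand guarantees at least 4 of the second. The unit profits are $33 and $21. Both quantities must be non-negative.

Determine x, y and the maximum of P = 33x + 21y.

Feasible corners and P = 33x + 21y:
  (0, 62/9) → P = 434/3
  (0, 4) → P = 84
  (70/37, 216/37) → P = 6846/37
  (7/2, 4) → P = 399/2

x = 7/2, y = 4, maximum P = 399/2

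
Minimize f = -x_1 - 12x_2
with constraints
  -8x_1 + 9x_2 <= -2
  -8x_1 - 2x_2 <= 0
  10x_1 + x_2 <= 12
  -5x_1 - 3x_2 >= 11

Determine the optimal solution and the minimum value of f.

x_1 = 11/7, x_2 = -44/7, minimum f = 517/7

Extreme points and f = -x_1 - 12x_2:
  (2, -8) → f = 94
  (11/7, -44/7) → f = 517/7
  (47/25, -34/5) → f = 1993/25

The optimum lies where -8x_1 - 2x_2 = 0 and -5x_1 - 3x_2 = 11.
Solving simultaneously gives x_1 = 11/7, x_2 = -44/7.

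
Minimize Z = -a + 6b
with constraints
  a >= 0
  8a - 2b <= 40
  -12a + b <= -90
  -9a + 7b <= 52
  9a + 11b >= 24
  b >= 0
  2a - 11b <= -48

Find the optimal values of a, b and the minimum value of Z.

a = 35/4, b = 15, minimum Z = 325/4

Corner points and Z = -a + 6b:
  (35/4, 15) → Z = 325/4
  (192/19, 388/19) → Z = 2136/19
  (682/75, 478/25) → Z = 7922/75

The optimum lies where 8a - 2b = 40 and -12a + b = -90.
Solving simultaneously gives a = 35/4, b = 15.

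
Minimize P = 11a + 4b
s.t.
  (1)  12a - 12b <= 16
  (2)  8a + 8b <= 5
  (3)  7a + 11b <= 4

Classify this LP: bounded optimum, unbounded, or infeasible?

unbounded

From the feasible point (47/48, -17/48), moving in the direction (-11, 7) keeps every constraint satisfied while P decreases without bound.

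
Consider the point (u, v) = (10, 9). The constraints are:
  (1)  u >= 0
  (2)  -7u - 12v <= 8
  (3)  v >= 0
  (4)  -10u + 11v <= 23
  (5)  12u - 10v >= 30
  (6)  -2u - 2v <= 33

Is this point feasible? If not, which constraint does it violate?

(1): 10 ≥ 0 ✓
(2): -178 ≤ 8 ✓
(3): 9 ≥ 0 ✓
(4): -1 ≤ 23 ✓
(5): 30 ≥ 30 ✓
(6): -38 ≤ 33 ✓

feasible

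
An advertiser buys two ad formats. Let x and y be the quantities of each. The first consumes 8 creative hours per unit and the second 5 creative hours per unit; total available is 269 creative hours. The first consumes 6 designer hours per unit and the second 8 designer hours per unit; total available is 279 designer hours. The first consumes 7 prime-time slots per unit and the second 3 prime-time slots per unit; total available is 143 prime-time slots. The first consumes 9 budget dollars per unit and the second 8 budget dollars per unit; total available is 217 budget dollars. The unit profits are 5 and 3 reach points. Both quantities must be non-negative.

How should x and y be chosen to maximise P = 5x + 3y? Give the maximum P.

x = 17, y = 8, maximum P = 109

Feasible corners and P = 5x + 3y:
  (0, 0) → P = 0
  (0, 217/8) → P = 651/8
  (143/7, 0) → P = 715/7
  (17, 8) → P = 109

The binding constraints are 7x + 3y = 143 and 9x + 8y = 217.
Solving simultaneously gives x = 17, y = 8.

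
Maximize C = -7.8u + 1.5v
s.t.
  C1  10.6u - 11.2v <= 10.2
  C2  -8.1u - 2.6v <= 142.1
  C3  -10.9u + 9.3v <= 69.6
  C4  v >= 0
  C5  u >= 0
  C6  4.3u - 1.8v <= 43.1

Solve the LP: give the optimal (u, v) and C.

u = 0, v = 232/31, maximum C = 348/31

Feasible corners and C = -7.8u + 1.5v:
  (51/53, 0) → C = -1989/265
  (11609/727, 10325/727) → C = -750627/7270
  (0, 232/31) → C = 348/31
  (17537/679, 76907/2037) → C = -983351/6790
  (0, 0) → C = 0

The optimum lies where -10.9u + 9.3v = 69.6 and u = 0.
Solving simultaneously gives u = 0, v = 232/31.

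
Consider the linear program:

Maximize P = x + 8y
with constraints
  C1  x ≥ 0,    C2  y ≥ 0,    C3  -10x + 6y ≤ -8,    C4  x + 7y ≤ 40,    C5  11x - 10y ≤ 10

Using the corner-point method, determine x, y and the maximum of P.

x = 74/19, y = 98/19, maximum P = 858/19

Feasible corners and P = x + 8y:
  (4/5, 0) → P = 4/5
  (10/11, 0) → P = 10/11
  (74/19, 98/19) → P = 858/19
  (470/87, 430/87) → P = 3910/87

The optimum lies where -10x + 6y = -8 and x + 7y = 40.
Solving simultaneously gives x = 74/19, y = 98/19.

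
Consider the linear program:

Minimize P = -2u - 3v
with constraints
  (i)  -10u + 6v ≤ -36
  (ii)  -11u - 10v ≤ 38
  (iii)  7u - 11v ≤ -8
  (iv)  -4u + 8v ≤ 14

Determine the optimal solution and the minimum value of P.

Corner points and P = -2u - 3v:
  (111/17, 83/17) → P = -471/17
  (93/14, 71/14) → P = -57/2
  (15/2, 11/2) → P = -63/2

u = 15/2, v = 11/2, minimum P = -63/2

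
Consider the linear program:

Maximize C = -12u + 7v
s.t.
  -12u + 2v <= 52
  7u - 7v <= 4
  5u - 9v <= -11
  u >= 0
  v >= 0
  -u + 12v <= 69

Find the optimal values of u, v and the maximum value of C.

u = 0, v = 23/4, maximum C = 161/4

Extreme points and C = -12u + 7v:
  (113/28, 97/28) → C = -677/28
  (531/77, 487/77) → C = -2963/77
  (0, 11/9) → C = 77/9
  (0, 23/4) → C = 161/4

At the optimal vertex, u = 0 and -u + 12v = 69.
Solving simultaneously gives u = 0, v = 23/4.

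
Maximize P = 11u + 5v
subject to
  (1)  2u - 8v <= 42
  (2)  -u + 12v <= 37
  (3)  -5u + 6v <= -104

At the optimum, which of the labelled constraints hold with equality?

Extreme points and P = 11u + 5v:
  (50, 29/4) → P = 2345/4
  (145/7, -1/14) → P = 455/2
  (245/9, 289/54) → P = 17615/54

The maximum is at (50, 29/4). Substituting into each constraint, equality holds for (1) and (2); the remaining constraints have slack.

(1) and (2)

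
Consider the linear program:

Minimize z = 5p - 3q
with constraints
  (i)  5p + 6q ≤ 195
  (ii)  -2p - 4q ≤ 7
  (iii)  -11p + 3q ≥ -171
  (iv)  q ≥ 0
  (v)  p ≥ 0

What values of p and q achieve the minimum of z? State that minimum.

Corner points and z = 5p - 3q:
  (179/9, 430/27) → z = 155/3
  (0, 65/2) → z = -195/2
  (171/11, 0) → z = 855/11
  (0, 0) → z = 0

At the optimal vertex, 5p + 6q = 195 and p = 0.
Solving simultaneously gives p = 0, q = 65/2.

p = 0, q = 65/2, minimum z = -195/2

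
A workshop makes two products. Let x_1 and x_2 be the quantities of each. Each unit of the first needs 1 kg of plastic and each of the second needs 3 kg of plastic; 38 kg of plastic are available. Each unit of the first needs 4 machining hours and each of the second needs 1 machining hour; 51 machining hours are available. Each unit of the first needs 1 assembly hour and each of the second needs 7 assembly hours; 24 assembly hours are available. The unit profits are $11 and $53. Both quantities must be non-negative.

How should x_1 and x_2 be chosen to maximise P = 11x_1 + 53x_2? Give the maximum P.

x_1 = 37/3, x_2 = 5/3, maximum P = 224

Extreme points and P = 11x_1 + 53x_2:
  (0, 0) → P = 0
  (0, 24/7) → P = 1272/7
  (51/4, 0) → P = 561/4
  (37/3, 5/3) → P = 224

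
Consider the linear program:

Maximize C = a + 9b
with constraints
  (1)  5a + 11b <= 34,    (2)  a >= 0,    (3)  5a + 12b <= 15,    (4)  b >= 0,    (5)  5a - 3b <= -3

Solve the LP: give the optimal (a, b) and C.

Corner points and C = a + 9b:
  (0, 5/4) → C = 45/4
  (0, 1) → C = 9
  (3/25, 6/5) → C = 273/25

The binding constraints are a = 0 and 5a + 12b = 15.
Solving simultaneously gives a = 0, b = 5/4.

a = 0, b = 5/4, maximum C = 45/4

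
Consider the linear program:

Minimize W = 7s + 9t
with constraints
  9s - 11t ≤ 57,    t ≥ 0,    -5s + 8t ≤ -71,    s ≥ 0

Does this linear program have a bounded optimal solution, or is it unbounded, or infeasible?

The boundaries 9s - 11t = 57 and t = 0 meet at (19/3, 0), but that point violates -5s + 8t ≤ -71. Every candidate vertex is excluded by some other constraint, so the feasible region is empty.

infeasible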